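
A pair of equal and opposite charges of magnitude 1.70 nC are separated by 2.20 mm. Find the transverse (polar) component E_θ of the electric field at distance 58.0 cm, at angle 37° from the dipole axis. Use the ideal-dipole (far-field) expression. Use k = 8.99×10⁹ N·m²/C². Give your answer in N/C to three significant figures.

E_θ ≈ 0.104 N/C

Dipole moment p = qd = (1.70×10⁻⁹ C)(0.00220 m) = 3.74×10⁻¹² C·m.
For a dipole, E_θ = (kp sinθ)/r³.
kp/r³ = (8.99×10⁹)(3.74×10⁻¹²)/(0.580)³ = 0.1723 N/C.
E_θ = 0.1723·sin37° = 0.1037 N/C.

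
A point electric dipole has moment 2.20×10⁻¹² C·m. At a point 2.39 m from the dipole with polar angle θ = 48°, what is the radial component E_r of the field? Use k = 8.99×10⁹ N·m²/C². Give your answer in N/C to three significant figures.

E_r ≈ 0.00194 N/C

For a dipole, E_r = (2kp cosθ)/r³.
kp/r³ = (8.99×10⁹)(2.20×10⁻¹²)/(2.39)³ = 0.001449 N/C.
E_r = 2·0.001449·cos48° = 0.001939 N/C.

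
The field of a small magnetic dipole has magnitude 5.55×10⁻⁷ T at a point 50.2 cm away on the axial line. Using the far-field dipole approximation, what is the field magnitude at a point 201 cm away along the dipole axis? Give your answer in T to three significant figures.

B ≈ 8.65×10⁻⁹ T

Dipole fields scale as 1/r³ in the far field; the geometry is the same at both points.
B₂ = B₁ · (r₁/r₂)³ = 5.55×10⁻⁷ · (50.2/201)³.
(r₁/r₂)³ = (0.2498)³ = 0.01558.
B₂ ≈ 8.646×10⁻⁹ T.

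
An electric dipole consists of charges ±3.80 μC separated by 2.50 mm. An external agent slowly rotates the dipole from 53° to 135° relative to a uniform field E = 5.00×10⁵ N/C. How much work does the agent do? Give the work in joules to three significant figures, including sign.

W ≈ 0.00622 J

Dipole moment p = qd = (3.80×10⁻⁶ C)(0.00250 m) = 9.50×10⁻⁹ C·m.
W_ext = ΔU = U(θ₂) − U(θ₁) = −pE cosθ₂ − (−pE cosθ₁) = pE(cosθ₁ − cosθ₂).
W = (9.50×10⁻⁹)(5.00×10⁵)·(cos53° − cos135°) = (0.004750)·(+1.3089) = 0.006217 J.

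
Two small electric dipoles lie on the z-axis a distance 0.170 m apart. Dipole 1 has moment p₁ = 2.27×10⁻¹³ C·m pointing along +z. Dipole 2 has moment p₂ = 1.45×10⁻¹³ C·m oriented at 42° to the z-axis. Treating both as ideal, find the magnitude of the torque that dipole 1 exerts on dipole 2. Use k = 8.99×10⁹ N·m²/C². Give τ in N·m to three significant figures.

The second dipole sits on the axis of the first, so the field there is axial: E₁ = 2kp₁/r³ along +z.
E₁ = 2(8.99×10⁹)(2.27×10⁻¹³)/(0.170)³ = 0.8307 N/C.
Torque on the second dipole: τ = p₂ E₁ sinθ.
τ = (1.45×10⁻¹³)(0.8307)·sin42° = 8.060×10⁻¹⁴ N·m.

τ ≈ 8.06×10⁻¹⁴ N·m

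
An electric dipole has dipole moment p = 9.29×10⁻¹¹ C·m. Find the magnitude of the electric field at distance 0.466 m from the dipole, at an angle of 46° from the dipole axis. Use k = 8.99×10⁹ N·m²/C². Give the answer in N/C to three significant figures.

At angle θ the dipole field magnitude is E = (kp/r³)·√(1 + 3cos²θ).
kp/r³ = (8.99×10⁹)(9.29×10⁻¹¹) / (0.466)³ = 8.253 N/C.
√(1 + 3cos²46°) = √(1 + 3·0.4826) = √2.4477 ≈ 1.5645.
E ≈ 8.253 × 1.564 = 12.91 N/C.

E ≈ 12.9 N/C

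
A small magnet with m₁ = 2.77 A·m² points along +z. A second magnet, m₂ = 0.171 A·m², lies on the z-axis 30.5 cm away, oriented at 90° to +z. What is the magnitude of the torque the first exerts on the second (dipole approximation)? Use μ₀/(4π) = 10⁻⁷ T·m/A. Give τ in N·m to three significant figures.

τ ≈ 3.34×10⁻⁶ N·m

Dipole B is on the axis of dipole A, so B₁ there is axial: B₁ = (μ₀/4π)·2m₁/r³ along +z.
B₁ = 2(10⁻⁷)(2.77)/(0.305)³ = 1.953×10⁻⁵ T.
τ = m₂ B₁ sinθ.
τ = (0.171)(1.953×10⁻⁵)·sin90° = 3.339×10⁻⁶ N·m.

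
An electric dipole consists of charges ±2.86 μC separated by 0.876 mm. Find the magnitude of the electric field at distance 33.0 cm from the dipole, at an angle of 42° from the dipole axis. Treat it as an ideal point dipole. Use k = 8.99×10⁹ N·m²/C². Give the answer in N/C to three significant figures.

Dipole moment p = qd = (2.86×10⁻⁶ C)(8.76×10⁻⁴ m) = 2.505×10⁻⁹ C·m.
At angle θ the dipole field magnitude is E = (kp/r³)·√(1 + 3cos²θ).
kp/r³ = (8.99×10⁹)(2.505×10⁻⁹) / (0.330)³ = 626.7 N/C.
√(1 + 3cos²42°) = √(1 + 3·0.5523) = √2.6568 ≈ 1.6300.
E ≈ 626.7 × 1.630 = 1021 N/C.

E ≈ 1020 N/C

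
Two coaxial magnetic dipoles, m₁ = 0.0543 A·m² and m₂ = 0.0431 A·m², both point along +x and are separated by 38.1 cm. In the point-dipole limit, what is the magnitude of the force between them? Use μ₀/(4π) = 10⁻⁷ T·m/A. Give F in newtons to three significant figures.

F ≈ 6.66×10⁻⁸ N

On-axis B of dipole 1: B = (μ₀/4π)·2m₁/r³. Force on dipole 2: F = m₂·dB/dr.
dB/dr = −(μ₀/4π)·6m₁/r⁴, so |F| = (μ₀/4π)·6m₁m₂/r⁴.
F = 6(10⁻⁷)(0.0543)(0.0431)/(0.381)⁴ = 6.664×10⁻⁸ N.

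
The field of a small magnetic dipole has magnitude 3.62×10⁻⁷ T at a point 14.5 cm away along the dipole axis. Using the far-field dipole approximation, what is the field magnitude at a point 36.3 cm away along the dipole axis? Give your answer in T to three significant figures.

Dipole fields scale as 1/r³ in the far field; the geometry is the same at both points.
B₂ = B₁ · (r₁/r₂)³ = 3.62×10⁻⁷ · (14.5/36.3)³.
(r₁/r₂)³ = (0.3994)³ = 0.06374.
B₂ ≈ 2.307×10⁻⁸ T.

B ≈ 2.31×10⁻⁸ T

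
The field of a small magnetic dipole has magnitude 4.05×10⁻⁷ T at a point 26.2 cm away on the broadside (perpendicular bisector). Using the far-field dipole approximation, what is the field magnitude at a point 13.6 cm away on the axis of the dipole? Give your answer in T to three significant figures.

Dipole fields scale as 1/r³ in the far field.
The axial field is twice the equatorial field at the same r, so the geometry factor is 2/1.
B₂ = B₁ · (2/1) · (r₁/r₂)³ = 4.05×10⁻⁷ · 2 · (26.2/13.6)³.
(r₁/r₂)³ = (1.926)³ = 7.15.
B₂ ≈ 5.791×10⁻⁶ T.

B ≈ 5.79×10⁻⁶ T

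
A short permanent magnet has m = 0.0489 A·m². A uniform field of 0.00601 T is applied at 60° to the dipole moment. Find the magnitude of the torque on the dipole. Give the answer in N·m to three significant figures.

Torque on a magnetic dipole: τ = mB sinθ.
τ = (0.0489)(0.00601)·sin60° = 2.545×10⁻⁴ N·m.

τ ≈ 2.55×10⁻⁴ N·m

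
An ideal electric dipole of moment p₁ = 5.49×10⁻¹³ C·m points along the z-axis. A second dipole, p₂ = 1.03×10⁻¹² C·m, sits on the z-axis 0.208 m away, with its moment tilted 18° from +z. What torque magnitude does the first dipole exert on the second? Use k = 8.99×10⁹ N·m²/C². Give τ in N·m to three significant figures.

τ ≈ 3.49×10⁻¹³ N·m

The second dipole sits on the axis of the first, so the field there is axial: E₁ = 2kp₁/r³ along +z.
E₁ = 2(8.99×10⁹)(5.49×10⁻¹³)/(0.208)³ = 1.097 N/C.
Torque on the second dipole: τ = p₂ E₁ sinθ.
τ = (1.03×10⁻¹²)(1.097)·sin18° = 3.491×10⁻¹³ N·m.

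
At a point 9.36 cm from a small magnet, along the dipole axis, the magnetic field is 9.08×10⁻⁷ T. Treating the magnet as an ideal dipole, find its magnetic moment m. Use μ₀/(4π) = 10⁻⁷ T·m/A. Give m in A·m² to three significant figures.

m ≈ 0.00372 A·m²

On axis B = (μ₀/4π)·2m/r³, so m = Br³·4π/(μ₀·2).
m = (9.08×10⁻⁷)·(0.0936)³ / (2·10⁻⁷) = 0.003723 A·m².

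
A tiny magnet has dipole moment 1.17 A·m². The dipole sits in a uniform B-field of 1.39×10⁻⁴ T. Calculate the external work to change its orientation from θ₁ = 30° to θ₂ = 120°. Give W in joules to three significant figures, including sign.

W_ext = ΔU = −mB cosθ₂ + mB cosθ₁ = mB(cosθ₁ − cosθ₂).
W = (1.17)(1.39×10⁻⁴)·(cos30° − cos120°) = (1.626×10⁻⁴)·(+1.3660) = 2.222×10⁻⁴ J.

W ≈ 2.22×10⁻⁴ J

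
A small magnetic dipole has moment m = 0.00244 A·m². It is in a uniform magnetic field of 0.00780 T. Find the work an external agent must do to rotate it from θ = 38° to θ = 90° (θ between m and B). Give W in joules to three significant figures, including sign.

W ≈ 1.50×10⁻⁵ J

W_ext = ΔU = −mB cosθ₂ + mB cosθ₁ = mB(cosθ₁ − cosθ₂).
W = (0.00244)(0.00780)·(cos38° − cos90°) = (1.903×10⁻⁵)·(+0.7880) = 1.500×10⁻⁵ J.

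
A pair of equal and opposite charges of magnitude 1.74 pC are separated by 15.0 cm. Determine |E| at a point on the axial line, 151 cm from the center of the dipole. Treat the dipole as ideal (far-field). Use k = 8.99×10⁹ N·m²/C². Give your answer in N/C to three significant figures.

E ≈ 0.00136 N/C

Dipole moment p = qd = (1.74×10⁻¹² C)(0.150 m) = 2.61×10⁻¹³ C·m.
On the dipole axis E = 2kp/r³.
E = 2·(8.99×10⁹)(2.61×10⁻¹³) / (1.51)³ = 0.001363 N/C.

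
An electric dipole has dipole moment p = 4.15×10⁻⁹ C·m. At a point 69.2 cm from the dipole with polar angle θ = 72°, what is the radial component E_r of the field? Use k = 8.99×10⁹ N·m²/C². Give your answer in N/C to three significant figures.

E_r ≈ 69.6 N/C

For a dipole, E_r = (2kp cosθ)/r³.
kp/r³ = (8.99×10⁹)(4.15×10⁻⁹)/(0.692)³ = 112.6 N/C.
E_r = 2·112.6·cos72° = 69.58 N/C.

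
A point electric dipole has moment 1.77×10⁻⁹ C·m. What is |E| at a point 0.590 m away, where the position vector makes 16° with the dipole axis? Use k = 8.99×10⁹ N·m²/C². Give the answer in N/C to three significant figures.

E ≈ 150 N/C

At angle θ the dipole field magnitude is E = (kp/r³)·√(1 + 3cos²θ).
kp/r³ = (8.99×10⁹)(1.77×10⁻⁹) / (0.590)³ = 77.48 N/C.
√(1 + 3cos²16°) = √(1 + 3·0.9240) = √3.7721 ≈ 1.9422.
E ≈ 77.48 × 1.942 = 150.5 N/C.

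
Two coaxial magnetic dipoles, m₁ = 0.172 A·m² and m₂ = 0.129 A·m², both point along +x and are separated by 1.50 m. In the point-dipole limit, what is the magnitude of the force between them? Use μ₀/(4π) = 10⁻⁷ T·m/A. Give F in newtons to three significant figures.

On-axis B of dipole 1: B = (μ₀/4π)·2m₁/r³. Force on dipole 2: F = m₂·dB/dr.
dB/dr = −(μ₀/4π)·6m₁/r⁴, so |F| = (μ₀/4π)·6m₁m₂/r⁴.
F = 6(10⁻⁷)(0.172)(0.129)/(1.50)⁴ = 2.630×10⁻⁹ N.

F ≈ 2.63×10⁻⁹ N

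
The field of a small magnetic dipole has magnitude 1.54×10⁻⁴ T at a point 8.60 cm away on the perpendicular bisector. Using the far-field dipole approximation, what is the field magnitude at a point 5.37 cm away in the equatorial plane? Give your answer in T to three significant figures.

Dipole fields scale as 1/r³ in the far field; the geometry is the same at both points.
B₂ = B₁ · (r₁/r₂)³ = 1.54×10⁻⁴ · (8.60/5.37)³.
(r₁/r₂)³ = (1.601)³ = 4.107.
B₂ ≈ 6.325×10⁻⁴ T.

B ≈ 6.33×10⁻⁴ T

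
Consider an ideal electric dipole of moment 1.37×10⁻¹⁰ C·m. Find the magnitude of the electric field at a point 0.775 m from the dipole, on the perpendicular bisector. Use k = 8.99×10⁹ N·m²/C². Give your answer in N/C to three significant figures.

In the equatorial plane E = kp/r³.
E = (8.99×10⁹)(1.37×10⁻¹⁰) / (0.775)³ = 2.646 N/C.

E ≈ 2.65 N/C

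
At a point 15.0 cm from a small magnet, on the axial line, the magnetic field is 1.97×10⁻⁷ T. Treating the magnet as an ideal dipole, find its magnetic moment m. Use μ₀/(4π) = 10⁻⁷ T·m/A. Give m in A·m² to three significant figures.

On axis B = (μ₀/4π)·2m/r³, so m = Br³·4π/(μ₀·2).
m = (1.97×10⁻⁷)·(0.150)³ / (2·10⁻⁷) = 0.003324 A·m².

m ≈ 0.00332 A·m²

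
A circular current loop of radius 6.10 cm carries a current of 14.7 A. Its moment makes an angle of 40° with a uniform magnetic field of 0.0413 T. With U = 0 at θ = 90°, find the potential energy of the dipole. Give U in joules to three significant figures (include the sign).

U ≈ -0.00544 J

Magnetic moment m = IA = Iπa² = (14.7)·π·(0.0610)² = 0.1718 A·m².
U = −m·B = −mB cosθ.
U = −(0.1718)(0.0413)·cos40° = -0.005435 J.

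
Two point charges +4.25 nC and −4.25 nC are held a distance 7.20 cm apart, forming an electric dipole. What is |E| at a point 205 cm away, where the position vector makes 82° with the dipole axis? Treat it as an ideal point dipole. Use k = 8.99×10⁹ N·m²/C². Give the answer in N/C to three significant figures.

Dipole moment p = qd = (4.25×10⁻⁹ C)(0.0720 m) = 3.06×10⁻¹⁰ C·m.
At angle θ the dipole field magnitude is E = (kp/r³)·√(1 + 3cos²θ).
kp/r³ = (8.99×10⁹)(3.06×10⁻¹⁰) / (2.05)³ = 0.3193 N/C.
√(1 + 3cos²82°) = √(1 + 3·0.0194) = √1.0581 ≈ 1.0286.
E ≈ 0.3193 × 1.029 = 0.3285 N/C.

E ≈ 0.328 N/C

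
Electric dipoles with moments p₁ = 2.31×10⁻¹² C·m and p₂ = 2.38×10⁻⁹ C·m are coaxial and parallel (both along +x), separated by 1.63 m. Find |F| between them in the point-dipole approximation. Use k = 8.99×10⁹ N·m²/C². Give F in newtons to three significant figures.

F ≈ 4.20×10⁻¹¹ N

On-axis field of dipole 1 at distance r: E = 2kp₁/r³. Force on dipole 2 is F = p₂·dE/dr (gradient along axis).
dE/dr = −6kp₁/r⁴, so |F| = 6kp₁p₂/r⁴ (attractive for aligned moments).
F = 6(8.99×10⁹)(2.31×10⁻¹²)(2.38×10⁻⁹)/(1.63)⁴ = 4.201×10⁻¹¹ N.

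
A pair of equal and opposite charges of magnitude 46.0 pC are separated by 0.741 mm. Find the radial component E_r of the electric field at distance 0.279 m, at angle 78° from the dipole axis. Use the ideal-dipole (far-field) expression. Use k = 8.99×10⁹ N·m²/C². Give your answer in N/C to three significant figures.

E_r ≈ 0.00587 N/C

Dipole moment p = qd = (4.60×10⁻¹¹ C)(7.41×10⁻⁴ m) = 3.409×10⁻¹⁴ C·m.
For a dipole, E_r = (2kp cosθ)/r³.
kp/r³ = (8.99×10⁹)(3.409×10⁻¹⁴)/(0.279)³ = 0.01411 N/C.
E_r = 2·0.01411·cos78° = 0.005868 N/C.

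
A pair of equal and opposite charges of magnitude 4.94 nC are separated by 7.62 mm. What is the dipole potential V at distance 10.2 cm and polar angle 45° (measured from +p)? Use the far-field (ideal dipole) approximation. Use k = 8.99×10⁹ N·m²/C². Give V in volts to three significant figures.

V ≈ 23.0 V

Dipole moment p = qd = (4.94×10⁻⁹ C)(0.00762 m) = 3.764×10⁻¹¹ C·m.
The dipole potential is V = kp cosθ / r².
V = (8.99×10⁹)(3.764×10⁻¹¹)·cos45° / (0.102)² = 23.00 V.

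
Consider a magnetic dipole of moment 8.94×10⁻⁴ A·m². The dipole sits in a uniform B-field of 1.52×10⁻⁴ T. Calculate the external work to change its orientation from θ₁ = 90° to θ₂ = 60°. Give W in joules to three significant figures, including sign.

W_ext = ΔU = −mB cosθ₂ + mB cosθ₁ = mB(cosθ₁ − cosθ₂).
W = (8.94×10⁻⁴)(1.52×10⁻⁴)·(cos90° − cos60°) = (1.359×10⁻⁷)·(-0.5000) = -6.794×10⁻⁸ J.

W ≈ -6.79×10⁻⁸ J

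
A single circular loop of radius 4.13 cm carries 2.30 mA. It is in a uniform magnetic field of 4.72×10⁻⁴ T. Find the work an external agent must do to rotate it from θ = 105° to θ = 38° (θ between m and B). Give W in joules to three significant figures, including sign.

Magnetic moment m = IA = Iπa² = (0.00230)·π·(0.0413)² = 1.232×10⁻⁵ A·m².
W_ext = ΔU = −mB cosθ₂ + mB cosθ₁ = mB(cosθ₁ − cosθ₂).
W = (1.232×10⁻⁵)(4.72×10⁻⁴)·(cos105° − cos38°) = (5.815×10⁻⁹)·(-1.0468) = -6.087×10⁻⁹ J.

W ≈ -6.09×10⁻⁹ J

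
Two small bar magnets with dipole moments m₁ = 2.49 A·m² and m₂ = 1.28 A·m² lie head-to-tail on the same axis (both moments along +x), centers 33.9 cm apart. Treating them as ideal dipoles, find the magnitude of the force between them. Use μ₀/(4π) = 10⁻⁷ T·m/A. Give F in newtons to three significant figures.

F ≈ 1.45×10⁻⁴ N

On-axis B of dipole 1: B = (μ₀/4π)·2m₁/r³. Force on dipole 2: F = m₂·dB/dr.
dB/dr = −(μ₀/4π)·6m₁/r⁴, so |F| = (μ₀/4π)·6m₁m₂/r⁴.
F = 6(10⁻⁷)(2.49)(1.28)/(0.339)⁴ = 1.448×10⁻⁴ N.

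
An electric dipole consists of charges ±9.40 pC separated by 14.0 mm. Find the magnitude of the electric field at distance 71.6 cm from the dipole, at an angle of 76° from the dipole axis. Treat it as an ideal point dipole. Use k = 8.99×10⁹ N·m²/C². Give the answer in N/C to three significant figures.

Dipole moment p = qd = (9.40×10⁻¹² C)(0.0140 m) = 1.316×10⁻¹³ C·m.
At angle θ the dipole field magnitude is E = (kp/r³)·√(1 + 3cos²θ).
kp/r³ = (8.99×10⁹)(1.316×10⁻¹³) / (0.716)³ = 0.003223 N/C.
√(1 + 3cos²76°) = √(1 + 3·0.0585) = √1.1756 ≈ 1.0842.
E ≈ 0.003223 × 1.084 = 0.003495 N/C.

E ≈ 0.00349 N/C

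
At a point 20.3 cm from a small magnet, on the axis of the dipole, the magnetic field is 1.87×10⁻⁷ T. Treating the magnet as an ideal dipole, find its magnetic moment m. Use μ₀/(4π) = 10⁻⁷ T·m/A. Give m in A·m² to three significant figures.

On axis B = (μ₀/4π)·2m/r³, so m = Br³·4π/(μ₀·2).
m = (1.87×10⁻⁷)·(0.203)³ / (2·10⁻⁷) = 0.007822 A·m².

m ≈ 0.00782 A·m²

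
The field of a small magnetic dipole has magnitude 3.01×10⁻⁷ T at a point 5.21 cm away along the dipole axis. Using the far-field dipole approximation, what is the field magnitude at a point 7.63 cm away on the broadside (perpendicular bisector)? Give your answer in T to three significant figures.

Dipole fields scale as 1/r³ in the far field.
The axial field is twice the equatorial field at the same r, so the geometry factor is 1/2.
B₂ = B₁ · (1/2) · (r₁/r₂)³ = 3.01×10⁻⁷ · 0.5 · (5.21/7.63)³.
(r₁/r₂)³ = (0.6828)³ = 0.3184.
B₂ ≈ 4.792×10⁻⁸ T.

B ≈ 4.79×10⁻⁸ T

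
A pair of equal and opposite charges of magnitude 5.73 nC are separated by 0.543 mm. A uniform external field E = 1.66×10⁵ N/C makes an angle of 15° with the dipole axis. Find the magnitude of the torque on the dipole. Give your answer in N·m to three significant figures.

Dipole moment p = qd = (5.73×10⁻⁹ C)(5.43×10⁻⁴ m) = 3.111×10⁻¹² C·m.
Torque on an electric dipole: τ = pE sinθ.
τ = (3.111×10⁻¹²)(1.66×10⁵)·sin15° = 1.337×10⁻⁷ N·m.

τ ≈ 1.34×10⁻⁷ N·m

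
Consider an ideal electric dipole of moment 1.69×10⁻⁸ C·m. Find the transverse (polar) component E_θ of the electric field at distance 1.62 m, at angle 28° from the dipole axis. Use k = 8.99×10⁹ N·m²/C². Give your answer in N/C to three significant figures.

For a dipole, E_θ = (kp sinθ)/r³.
kp/r³ = (8.99×10⁹)(1.69×10⁻⁸)/(1.62)³ = 35.74 N/C.
E_θ = 35.74·sin28° = 16.78 N/C.

E_θ ≈ 16.8 N/C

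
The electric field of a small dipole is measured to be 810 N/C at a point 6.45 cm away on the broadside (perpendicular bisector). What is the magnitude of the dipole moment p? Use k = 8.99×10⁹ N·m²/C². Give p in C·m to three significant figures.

p ≈ 2.42×10⁻¹¹ C·m

In the equatorial plane E = kp/r³, so p = Er³/(k).
p = (810)·(0.0645)³ / (8.99×10⁹) = 2.418×10⁻¹¹ C·m.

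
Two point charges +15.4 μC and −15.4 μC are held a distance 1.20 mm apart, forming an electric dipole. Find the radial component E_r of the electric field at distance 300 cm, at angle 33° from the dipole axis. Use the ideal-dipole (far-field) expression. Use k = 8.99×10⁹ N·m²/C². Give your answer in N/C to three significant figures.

Dipole moment p = qd = (1.54×10⁻⁵ C)(0.00120 m) = 1.848×10⁻⁸ C·m.
For a dipole, E_r = (2kp cosθ)/r³.
kp/r³ = (8.99×10⁹)(1.848×10⁻⁸)/(3.00)³ = 6.153 N/C.
E_r = 2·6.153·cos33° = 10.32 N/C.

E_r ≈ 10.3 N/C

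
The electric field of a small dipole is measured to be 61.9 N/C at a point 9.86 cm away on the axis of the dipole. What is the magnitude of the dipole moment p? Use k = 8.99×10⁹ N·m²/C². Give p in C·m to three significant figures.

p ≈ 3.30×10⁻¹² C·m

On axis E = 2kp/r³, so p = Er³/(2k).
p = (61.9)·(0.0986)³ / (2·8.99×10⁹) = 3.300×10⁻¹² C·m.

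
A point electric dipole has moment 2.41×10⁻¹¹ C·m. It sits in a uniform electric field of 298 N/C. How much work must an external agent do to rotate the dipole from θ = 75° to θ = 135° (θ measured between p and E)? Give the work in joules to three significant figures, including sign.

W_ext = ΔU = U(θ₂) − U(θ₁) = −pE cosθ₂ − (−pE cosθ₁) = pE(cosθ₁ − cosθ₂).
W = (2.41×10⁻¹¹)(298)·(cos75° − cos135°) = (7.182×10⁻⁹)·(+0.9659) = 6.937×10⁻⁹ J.

W ≈ 6.94×10⁻⁹ J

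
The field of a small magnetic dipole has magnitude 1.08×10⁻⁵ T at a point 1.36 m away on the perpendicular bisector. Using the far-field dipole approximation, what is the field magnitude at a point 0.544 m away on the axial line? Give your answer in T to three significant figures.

B ≈ 3.38×10⁻⁴ T

Dipole fields scale as 1/r³ in the far field.
The axial field is twice the equatorial field at the same r, so the geometry factor is 2/1.
B₂ = B₁ · (2/1) · (r₁/r₂)³ = 1.08×10⁻⁵ · 2 · (1.36/0.544)³.
(r₁/r₂)³ = (2.5)³ = 15.62.
B₂ ≈ 3.375×10⁻⁴ T.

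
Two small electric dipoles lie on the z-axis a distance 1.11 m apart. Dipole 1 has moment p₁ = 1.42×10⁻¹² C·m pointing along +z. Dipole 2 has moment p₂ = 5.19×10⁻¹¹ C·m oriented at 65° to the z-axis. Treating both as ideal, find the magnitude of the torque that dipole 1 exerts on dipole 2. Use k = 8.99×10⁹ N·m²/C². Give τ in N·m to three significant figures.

The second dipole sits on the axis of the first, so the field there is axial: E₁ = 2kp₁/r³ along +z.
E₁ = 2(8.99×10⁹)(1.42×10⁻¹²)/(1.11)³ = 0.01867 N/C.
Torque on the second dipole: τ = p₂ E₁ sinθ.
τ = (5.19×10⁻¹¹)(0.01867)·sin65° = 8.781×10⁻¹³ N·m.

τ ≈ 8.78×10⁻¹³ N·m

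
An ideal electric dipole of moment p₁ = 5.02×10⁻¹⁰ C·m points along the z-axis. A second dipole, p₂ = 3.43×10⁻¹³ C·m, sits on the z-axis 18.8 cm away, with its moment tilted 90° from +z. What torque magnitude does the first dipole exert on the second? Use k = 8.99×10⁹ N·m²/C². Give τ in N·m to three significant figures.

τ ≈ 4.66×10⁻¹⁰ N·m

The second dipole sits on the axis of the first, so the field there is axial: E₁ = 2kp₁/r³ along +z.
E₁ = 2(8.99×10⁹)(5.02×10⁻¹⁰)/(0.188)³ = 1358 N/C.
Torque on the second dipole: τ = p₂ E₁ sinθ.
τ = (3.43×10⁻¹³)(1358)·sin90° = 4.659×10⁻¹⁰ N·m.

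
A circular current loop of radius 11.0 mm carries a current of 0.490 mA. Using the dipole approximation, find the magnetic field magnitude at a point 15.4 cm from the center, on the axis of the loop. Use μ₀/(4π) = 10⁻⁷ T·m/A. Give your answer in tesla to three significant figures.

B ≈ 1.02×10⁻¹¹ T

Magnetic moment m = IA = Iπa² = (4.90×10⁻⁴)·π·(0.0110)² = 1.863×10⁻⁷ A·m².
On axis B = (μ₀/4π)·2m/r³.
B = 2·(10⁻⁷)·(1.863×10⁻⁷) / (0.154)³ = 1.020×10⁻¹¹ T.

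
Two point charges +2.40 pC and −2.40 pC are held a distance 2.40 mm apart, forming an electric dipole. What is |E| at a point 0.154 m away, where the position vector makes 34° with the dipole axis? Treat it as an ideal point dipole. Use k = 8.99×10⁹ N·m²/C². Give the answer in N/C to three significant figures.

Dipole moment p = qd = (2.40×10⁻¹² C)(0.00240 m) = 5.76×10⁻¹⁵ C·m.
At angle θ the dipole field magnitude is E = (kp/r³)·√(1 + 3cos²θ).
kp/r³ = (8.99×10⁹)(5.76×10⁻¹⁵) / (0.154)³ = 0.01418 N/C.
√(1 + 3cos²34°) = √(1 + 3·0.6873) = √3.0619 ≈ 1.7498.
E ≈ 0.01418 × 1.750 = 0.02481 N/C.

E ≈ 0.0248 N/C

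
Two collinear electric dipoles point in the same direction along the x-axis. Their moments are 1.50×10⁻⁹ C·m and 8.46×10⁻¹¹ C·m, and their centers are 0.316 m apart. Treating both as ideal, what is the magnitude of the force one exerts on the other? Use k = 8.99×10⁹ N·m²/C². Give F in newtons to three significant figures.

F ≈ 6.86×10⁻⁷ N

On-axis field of dipole 1 at distance r: E = 2kp₁/r³. Force on dipole 2 is F = p₂·dE/dr (gradient along axis).
dE/dr = −6kp₁/r⁴, so |F| = 6kp₁p₂/r⁴ (attractive for aligned moments).
F = 6(8.99×10⁹)(1.50×10⁻⁹)(8.46×10⁻¹¹)/(0.316)⁴ = 6.865×10⁻⁷ N.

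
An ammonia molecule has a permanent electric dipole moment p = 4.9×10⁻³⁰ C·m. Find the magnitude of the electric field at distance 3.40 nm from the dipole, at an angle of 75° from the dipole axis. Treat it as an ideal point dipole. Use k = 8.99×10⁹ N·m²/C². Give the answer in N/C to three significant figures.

E ≈ 1.23×10⁶ N/C

At angle θ the dipole field magnitude is E = (kp/r³)·√(1 + 3cos²θ).
kp/r³ = (8.99×10⁹)(4.90×10⁻³⁰) / (3.40×10⁻⁹)³ = 1.121×10⁶ N/C.
√(1 + 3cos²75°) = √(1 + 3·0.0670) = √1.2010 ≈ 1.0959.
E ≈ 1.121×10⁶ × 1.096 = 1.228×10⁶ N/C.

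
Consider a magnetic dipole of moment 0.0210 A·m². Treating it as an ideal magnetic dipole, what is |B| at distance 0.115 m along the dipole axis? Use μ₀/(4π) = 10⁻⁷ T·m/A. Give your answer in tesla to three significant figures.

On axis B = (μ₀/4π)·2m/r³.
B = 2·(10⁻⁷)·(0.0210) / (0.115)³ = 2.762×10⁻⁶ T.

B ≈ 2.76×10⁻⁶ T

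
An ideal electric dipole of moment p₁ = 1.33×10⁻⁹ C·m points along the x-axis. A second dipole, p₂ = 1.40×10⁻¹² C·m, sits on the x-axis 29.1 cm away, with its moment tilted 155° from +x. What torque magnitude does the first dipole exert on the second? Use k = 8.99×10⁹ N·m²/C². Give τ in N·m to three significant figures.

τ ≈ 5.74×10⁻¹⁰ N·m

The second dipole sits on the axis of the first, so the field there is axial: E₁ = 2kp₁/r³ along +x.
E₁ = 2(8.99×10⁹)(1.33×10⁻⁹)/(0.291)³ = 970.4 N/C.
Torque on the second dipole: τ = p₂ E₁ sinθ.
τ = (1.40×10⁻¹²)(970.4)·sin155° = 5.742×10⁻¹⁰ N·m.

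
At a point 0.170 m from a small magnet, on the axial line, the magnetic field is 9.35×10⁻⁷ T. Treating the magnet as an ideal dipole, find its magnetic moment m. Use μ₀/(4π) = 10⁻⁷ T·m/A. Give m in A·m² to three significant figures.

On axis B = (μ₀/4π)·2m/r³, so m = Br³·4π/(μ₀·2).
m = (9.35×10⁻⁷)·(0.170)³ / (2·10⁻⁷) = 0.02297 A·m².

m ≈ 0.0230 A·m²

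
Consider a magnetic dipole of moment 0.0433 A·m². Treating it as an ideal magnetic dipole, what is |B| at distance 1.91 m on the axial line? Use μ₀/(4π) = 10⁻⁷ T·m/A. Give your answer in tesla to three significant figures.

On axis B = (μ₀/4π)·2m/r³.
B = 2·(10⁻⁷)·(0.0433) / (1.91)³ = 1.243×10⁻⁹ T.

B ≈ 1.24×10⁻⁹ T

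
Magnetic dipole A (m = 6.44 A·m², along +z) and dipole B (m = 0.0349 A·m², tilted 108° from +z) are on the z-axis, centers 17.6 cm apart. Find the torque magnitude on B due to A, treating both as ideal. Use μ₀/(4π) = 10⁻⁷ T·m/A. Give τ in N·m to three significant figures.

τ ≈ 7.84×10⁻⁶ N·m

Dipole B is on the axis of dipole A, so B₁ there is axial: B₁ = (μ₀/4π)·2m₁/r³ along +z.
B₁ = 2(10⁻⁷)(6.44)/(0.176)³ = 2.363×10⁻⁴ T.
τ = m₂ B₁ sinθ.
τ = (0.0349)(2.363×10⁻⁴)·sin108° = 7.842×10⁻⁶ N·m.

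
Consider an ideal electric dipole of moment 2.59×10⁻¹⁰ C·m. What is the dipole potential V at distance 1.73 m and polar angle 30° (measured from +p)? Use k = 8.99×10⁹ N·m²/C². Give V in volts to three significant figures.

V ≈ 0.674 V

The dipole potential is V = kp cosθ / r².
V = (8.99×10⁹)(2.59×10⁻¹⁰)·cos30° / (1.73)² = 0.6737 V.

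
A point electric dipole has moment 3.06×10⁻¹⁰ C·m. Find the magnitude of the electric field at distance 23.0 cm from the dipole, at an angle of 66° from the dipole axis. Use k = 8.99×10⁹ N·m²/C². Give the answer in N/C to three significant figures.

At angle θ the dipole field magnitude is E = (kp/r³)·√(1 + 3cos²θ).
kp/r³ = (8.99×10⁹)(3.06×10⁻¹⁰) / (0.230)³ = 226.1 N/C.
√(1 + 3cos²66°) = √(1 + 3·0.1654) = √1.4963 ≈ 1.2232.
E ≈ 226.1 × 1.223 = 276.6 N/C.

E ≈ 277 N/C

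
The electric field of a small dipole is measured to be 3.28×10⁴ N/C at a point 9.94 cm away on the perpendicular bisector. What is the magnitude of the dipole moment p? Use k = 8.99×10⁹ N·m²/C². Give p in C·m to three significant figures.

In the equatorial plane E = kp/r³, so p = Er³/(k).
p = (3.28×10⁴)·(0.0994)³ / (8.99×10⁹) = 3.583×10⁻⁹ C·m.

p ≈ 3.58×10⁻⁹ C·m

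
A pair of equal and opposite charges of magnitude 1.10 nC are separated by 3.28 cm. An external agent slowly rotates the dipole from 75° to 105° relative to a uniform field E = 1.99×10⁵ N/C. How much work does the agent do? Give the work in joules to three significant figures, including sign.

W ≈ 3.72×10⁻⁶ J

Dipole moment p = qd = (1.10×10⁻⁹ C)(0.0328 m) = 3.608×10⁻¹¹ C·m.
W_ext = ΔU = U(θ₂) − U(θ₁) = −pE cosθ₂ − (−pE cosθ₁) = pE(cosθ₁ − cosθ₂).
W = (3.608×10⁻¹¹)(1.99×10⁵)·(cos75° − cos105°) = (7.180×10⁻⁶)·(+0.5176) = 3.717×10⁻⁶ J.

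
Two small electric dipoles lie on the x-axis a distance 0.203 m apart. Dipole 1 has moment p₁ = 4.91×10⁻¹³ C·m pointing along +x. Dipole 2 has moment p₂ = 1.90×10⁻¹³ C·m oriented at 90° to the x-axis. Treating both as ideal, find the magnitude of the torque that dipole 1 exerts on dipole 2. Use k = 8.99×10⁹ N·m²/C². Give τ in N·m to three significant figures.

The second dipole sits on the axis of the first, so the field there is axial: E₁ = 2kp₁/r³ along +x.
E₁ = 2(8.99×10⁹)(4.91×10⁻¹³)/(0.203)³ = 1.055 N/C.
Torque on the second dipole: τ = p₂ E₁ sinθ.
τ = (1.90×10⁻¹³)(1.055)·sin90° = 2.005×10⁻¹³ N·m.

τ ≈ 2.01×10⁻¹³ N·m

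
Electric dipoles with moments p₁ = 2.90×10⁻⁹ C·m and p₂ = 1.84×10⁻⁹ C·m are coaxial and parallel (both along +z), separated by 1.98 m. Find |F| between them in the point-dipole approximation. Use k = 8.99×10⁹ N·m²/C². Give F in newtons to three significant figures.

On-axis field of dipole 1 at distance r: E = 2kp₁/r³. Force on dipole 2 is F = p₂·dE/dr (gradient along axis).
dE/dr = −6kp₁/r⁴, so |F| = 6kp₁p₂/r⁴ (attractive for aligned moments).
F = 6(8.99×10⁹)(2.90×10⁻⁹)(1.84×10⁻⁹)/(1.98)⁴ = 1.873×10⁻⁸ N.

F ≈ 1.87×10⁻⁸ N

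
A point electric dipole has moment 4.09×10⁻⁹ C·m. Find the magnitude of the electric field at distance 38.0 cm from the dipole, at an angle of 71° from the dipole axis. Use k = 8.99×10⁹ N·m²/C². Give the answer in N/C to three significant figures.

At angle θ the dipole field magnitude is E = (kp/r³)·√(1 + 3cos²θ).
kp/r³ = (8.99×10⁹)(4.09×10⁻⁹) / (0.380)³ = 670.1 N/C.
√(1 + 3cos²71°) = √(1 + 3·0.1060) = √1.3180 ≈ 1.1480.
E ≈ 670.1 × 1.148 = 769.3 N/C.

E ≈ 769 N/C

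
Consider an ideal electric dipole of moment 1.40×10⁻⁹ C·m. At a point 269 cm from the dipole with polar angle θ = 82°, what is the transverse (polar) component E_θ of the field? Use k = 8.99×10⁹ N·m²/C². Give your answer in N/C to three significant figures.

E_θ ≈ 0.640 N/C

For a dipole, E_θ = (kp sinθ)/r³.
kp/r³ = (8.99×10⁹)(1.40×10⁻⁹)/(2.69)³ = 0.6466 N/C.
E_θ = 0.6466·sin82° = 0.6403 N/C.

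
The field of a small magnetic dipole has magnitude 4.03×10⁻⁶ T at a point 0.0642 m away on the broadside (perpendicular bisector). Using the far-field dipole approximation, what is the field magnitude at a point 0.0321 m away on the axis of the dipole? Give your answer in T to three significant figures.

Dipole fields scale as 1/r³ in the far field.
The axial field is twice the equatorial field at the same r, so the geometry factor is 2/1.
B₂ = B₁ · (2/1) · (r₁/r₂)³ = 4.03×10⁻⁶ · 2 · (0.0642/0.0321)³.
(r₁/r₂)³ = (2)³ = 8.
B₂ ≈ 6.448×10⁻⁵ T.

B ≈ 6.45×10⁻⁵ T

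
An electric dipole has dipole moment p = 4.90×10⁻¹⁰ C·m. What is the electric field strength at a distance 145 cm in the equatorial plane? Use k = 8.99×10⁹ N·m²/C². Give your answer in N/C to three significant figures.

On the perpendicular bisector E = kp/r³ (half the axial value at the same distance).
E = (8.99×10⁹)(4.90×10⁻¹⁰) / (1.45)³ = 1.445 N/C.

E ≈ 1.44 N/C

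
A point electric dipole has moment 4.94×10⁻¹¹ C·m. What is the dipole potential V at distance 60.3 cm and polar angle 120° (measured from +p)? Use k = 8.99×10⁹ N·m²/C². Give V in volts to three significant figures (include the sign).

V ≈ -0.611 V

The dipole potential is V = kp cosθ / r².
V = (8.99×10⁹)(4.94×10⁻¹¹)·cos120° / (0.603)² = -0.6107 V.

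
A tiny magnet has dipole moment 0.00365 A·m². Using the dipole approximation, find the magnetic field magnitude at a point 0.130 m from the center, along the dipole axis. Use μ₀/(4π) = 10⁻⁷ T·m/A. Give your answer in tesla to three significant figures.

B ≈ 3.32×10⁻⁷ T

On axis B = (μ₀/4π)·2m/r³.
B = 2·(10⁻⁷)·(0.00365) / (0.130)³ = 3.323×10⁻⁷ T.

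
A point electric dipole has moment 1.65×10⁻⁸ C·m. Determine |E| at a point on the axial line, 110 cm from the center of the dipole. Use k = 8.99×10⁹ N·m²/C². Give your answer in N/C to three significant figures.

E ≈ 223 N/C

On the dipole axis E = 2kp/r³.
E = 2·(8.99×10⁹)(1.65×10⁻⁸) / (1.10)³ = 222.9 N/C.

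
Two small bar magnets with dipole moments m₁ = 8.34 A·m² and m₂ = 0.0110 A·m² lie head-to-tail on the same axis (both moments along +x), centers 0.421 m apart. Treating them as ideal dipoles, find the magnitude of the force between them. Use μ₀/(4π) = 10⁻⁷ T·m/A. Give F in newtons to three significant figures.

On-axis B of dipole 1: B = (μ₀/4π)·2m₁/r³. Force on dipole 2: F = m₂·dB/dr.
dB/dr = −(μ₀/4π)·6m₁/r⁴, so |F| = (μ₀/4π)·6m₁m₂/r⁴.
F = 6(10⁻⁷)(8.34)(0.0110)/(0.421)⁴ = 1.752×10⁻⁶ N.

F ≈ 1.75×10⁻⁶ N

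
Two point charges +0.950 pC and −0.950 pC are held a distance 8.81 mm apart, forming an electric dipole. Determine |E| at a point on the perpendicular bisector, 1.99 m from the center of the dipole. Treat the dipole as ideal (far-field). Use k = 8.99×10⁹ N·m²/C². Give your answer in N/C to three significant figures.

Dipole moment p = qd = (9.50×10⁻¹³ C)(0.00881 m) = 8.37×10⁻¹⁵ C·m.
In the equatorial plane E = kp/r³.
E = (8.99×10⁹)(8.37×10⁻¹⁵) / (1.99)³ = 9.548×10⁻⁶ N/C.

E ≈ 9.55×10⁻⁶ N/C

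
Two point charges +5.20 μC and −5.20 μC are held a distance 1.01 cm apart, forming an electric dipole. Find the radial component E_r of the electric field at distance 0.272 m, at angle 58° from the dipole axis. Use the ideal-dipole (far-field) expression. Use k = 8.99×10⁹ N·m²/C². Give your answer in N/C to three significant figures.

E_r ≈ 2.49×10⁴ N/C

Dipole moment p = qd = (5.20×10⁻⁶ C)(0.0101 m) = 5.252×10⁻⁸ C·m.
For a dipole, E_r = (2kp cosθ)/r³.
kp/r³ = (8.99×10⁹)(5.252×10⁻⁸)/(0.272)³ = 2.346×10⁴ N/C.
E_r = 2·2.346×10⁴·cos58° = 2.487×10⁴ N/C.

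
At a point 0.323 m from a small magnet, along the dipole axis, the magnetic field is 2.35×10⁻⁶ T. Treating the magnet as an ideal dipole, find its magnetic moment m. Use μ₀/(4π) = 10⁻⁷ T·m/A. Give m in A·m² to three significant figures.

On axis B = (μ₀/4π)·2m/r³, so m = Br³·4π/(μ₀·2).
m = (2.35×10⁻⁶)·(0.323)³ / (2·10⁻⁷) = 0.3960 A·m².

m ≈ 0.396 A·m²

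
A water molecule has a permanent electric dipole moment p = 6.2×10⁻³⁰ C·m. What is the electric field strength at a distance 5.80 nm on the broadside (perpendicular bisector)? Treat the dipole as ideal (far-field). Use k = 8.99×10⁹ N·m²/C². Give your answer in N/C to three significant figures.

On the perpendicular bisector E = kp/r³ (half the axial value at the same distance).
E = (8.99×10⁹)(6.20×10⁻³⁰) / (5.80×10⁻⁹)³ = 2.857×10⁵ N/C.

E ≈ 2.86×10⁵ N/C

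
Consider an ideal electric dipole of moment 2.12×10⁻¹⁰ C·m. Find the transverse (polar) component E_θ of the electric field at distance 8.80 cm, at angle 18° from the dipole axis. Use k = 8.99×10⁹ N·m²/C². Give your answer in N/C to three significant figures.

E_θ ≈ 864 N/C

For a dipole, E_θ = (kp sinθ)/r³.
kp/r³ = (8.99×10⁹)(2.12×10⁻¹⁰)/(0.0880)³ = 2797 N/C.
E_θ = 2797·sin18° = 864.2 N/C.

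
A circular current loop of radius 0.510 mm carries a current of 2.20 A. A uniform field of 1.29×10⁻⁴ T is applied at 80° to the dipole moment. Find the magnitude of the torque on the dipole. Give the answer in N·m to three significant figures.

τ ≈ 2.28×10⁻¹⁰ N·m

Magnetic moment m = IA = Iπa² = (2.20)·π·(5.10×10⁻⁴)² = 1.798×10⁻⁶ A·m².
Torque on a magnetic dipole: τ = mB sinθ.
τ = (1.798×10⁻⁶)(1.29×10⁻⁴)·sin80° = 2.284×10⁻¹⁰ N·m.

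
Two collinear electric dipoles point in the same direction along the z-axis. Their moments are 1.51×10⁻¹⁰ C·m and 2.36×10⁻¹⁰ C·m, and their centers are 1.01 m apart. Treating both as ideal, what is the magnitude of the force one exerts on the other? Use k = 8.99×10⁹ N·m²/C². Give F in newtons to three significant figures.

On-axis field of dipole 1 at distance r: E = 2kp₁/r³. Force on dipole 2 is F = p₂·dE/dr (gradient along axis).
dE/dr = −6kp₁/r⁴, so |F| = 6kp₁p₂/r⁴ (attractive for aligned moments).
F = 6(8.99×10⁹)(1.51×10⁻¹⁰)(2.36×10⁻¹⁰)/(1.01)⁴ = 1.847×10⁻⁹ N.

F ≈ 1.85×10⁻⁹ N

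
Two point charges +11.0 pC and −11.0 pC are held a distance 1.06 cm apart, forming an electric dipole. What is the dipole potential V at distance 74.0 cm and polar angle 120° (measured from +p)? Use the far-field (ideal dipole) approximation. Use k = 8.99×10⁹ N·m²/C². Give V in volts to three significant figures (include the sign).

Dipole moment p = qd = (1.10×10⁻¹¹ C)(0.0106 m) = 1.166×10⁻¹³ C·m.
The dipole potential is V = kp cosθ / r².
V = (8.99×10⁹)(1.166×10⁻¹³)·cos120° / (0.740)² = -9.571×10⁻⁴ V.

V ≈ -9.57×10⁻⁴ V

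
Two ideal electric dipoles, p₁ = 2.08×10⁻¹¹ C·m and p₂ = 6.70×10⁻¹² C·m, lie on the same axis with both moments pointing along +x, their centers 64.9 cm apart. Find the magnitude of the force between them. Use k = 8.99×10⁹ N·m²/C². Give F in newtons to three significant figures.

On-axis field of dipole 1 at distance r: E = 2kp₁/r³. Force on dipole 2 is F = p₂·dE/dr (gradient along axis).
dE/dr = −6kp₁/r⁴, so |F| = 6kp₁p₂/r⁴ (attractive for aligned moments).
F = 6(8.99×10⁹)(2.08×10⁻¹¹)(6.70×10⁻¹²)/(0.649)⁴ = 4.237×10⁻¹¹ N.

F ≈ 4.24×10⁻¹¹ N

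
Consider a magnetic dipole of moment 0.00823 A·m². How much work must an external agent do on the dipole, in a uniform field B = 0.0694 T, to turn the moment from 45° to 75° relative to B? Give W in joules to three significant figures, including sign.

W ≈ 2.56×10⁻⁴ J

W_ext = ΔU = −mB cosθ₂ + mB cosθ₁ = mB(cosθ₁ − cosθ₂).
W = (0.00823)(0.0694)·(cos45° − cos75°) = (5.712×10⁻⁴)·(+0.4483) = 2.560×10⁻⁴ J.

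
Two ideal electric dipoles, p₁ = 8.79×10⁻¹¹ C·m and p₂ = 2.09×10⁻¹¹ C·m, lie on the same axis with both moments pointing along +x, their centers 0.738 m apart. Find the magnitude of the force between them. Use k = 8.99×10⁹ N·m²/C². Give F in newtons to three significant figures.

F ≈ 3.34×10⁻¹⁰ N

On-axis field of dipole 1 at distance r: E = 2kp₁/r³. Force on dipole 2 is F = p₂·dE/dr (gradient along axis).
dE/dr = −6kp₁/r⁴, so |F| = 6kp₁p₂/r⁴ (attractive for aligned moments).
F = 6(8.99×10⁹)(8.79×10⁻¹¹)(2.09×10⁻¹¹)/(0.738)⁴ = 3.341×10⁻¹⁰ N.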